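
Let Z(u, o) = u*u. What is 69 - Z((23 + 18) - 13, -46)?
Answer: -715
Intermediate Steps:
Z(u, o) = u²
69 - Z((23 + 18) - 13, -46) = 69 - ((23 + 18) - 13)² = 69 - (41 - 13)² = 69 - 1*28² = 69 - 1*784 = 69 - 784 = -715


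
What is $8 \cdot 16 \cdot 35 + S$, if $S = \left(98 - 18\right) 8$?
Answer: $5120$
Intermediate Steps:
$S = 640$ ($S = 80 \cdot 8 = 640$)
$8 \cdot 16 \cdot 35 + S = 8 \cdot 16 \cdot 35 + 640 = 128 \cdot 35 + 640 = 4480 + 640 = 5120$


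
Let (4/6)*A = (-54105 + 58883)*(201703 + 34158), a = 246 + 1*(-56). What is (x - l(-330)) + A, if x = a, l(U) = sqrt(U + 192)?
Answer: 1690415977 - I*sqrt(138) ≈ 1.6904e+9 - 11.747*I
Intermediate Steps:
a = 190 (a = 246 - 56 = 190)
l(U) = sqrt(192 + U)
x = 190
A = 1690415787 (A = 3*((-54105 + 58883)*(201703 + 34158))/2 = 3*(4778*235861)/2 = (3/2)*1126943858 = 1690415787)
(x - l(-330)) + A = (190 - sqrt(192 - 330)) + 1690415787 = (190 - sqrt(-138)) + 1690415787 = (190 - I*sqrt(138)) + 1690415787 = 1690415977 - I*sqrt(138)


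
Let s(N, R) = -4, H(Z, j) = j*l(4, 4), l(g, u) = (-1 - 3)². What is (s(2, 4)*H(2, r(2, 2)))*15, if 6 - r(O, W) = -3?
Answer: -8640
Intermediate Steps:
l(g, u) = 16 (l(g, u) = (-4)² = 16)
r(O, W) = 9 (r(O, W) = 6 - 1*(-3) = 6 + 3 = 9)
H(Z, j) = 16*j (H(Z, j) = j*16 = 16*j)
(s(2, 4)*H(2, r(2, 2)))*15 = -64*9*15 = -4*144*15 = -576*15 = -8640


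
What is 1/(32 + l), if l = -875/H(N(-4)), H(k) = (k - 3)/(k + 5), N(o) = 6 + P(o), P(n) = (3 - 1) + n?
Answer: -1/7843 ≈ -0.00012750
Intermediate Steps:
P(n) = 2 + n
N(o) = 8 + o (N(o) = 6 + (2 + o) = 8 + o)
H(k) = (-3 + k)/(5 + k)
l = -7875 (l = -875*(5 + (8 - 4))/(-3 + (8 - 4)) = -875*(5 + 4)/(-3 + 4) = -875/(1/9) = -875/((1/9)*1) = -875/1/9 = -875*9 = -7875)
1/(32 + l) = 1/(32 - 7875) = 1/(-7843) = -1/7843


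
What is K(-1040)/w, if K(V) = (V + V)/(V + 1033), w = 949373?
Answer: 2080/6645611 ≈ 0.00031299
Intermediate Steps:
K(V) = 2*V/(1033 + V) (K(V) = (2*V)/(1033 + V) = 2*V/(1033 + V))
K(-1040)/w = (2*(-1040)/(1033 - 1040))/949373 = (2*(-1040)/(-7))*(1/949373) = (2*(-1040)*(-⅐))*(1/949373) = (2080/7)*(1/949373) = 2080/6645611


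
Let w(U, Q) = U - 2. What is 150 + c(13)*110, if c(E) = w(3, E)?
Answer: 260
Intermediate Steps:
w(U, Q) = -2 + U
c(E) = 1 (c(E) = -2 + 3 = 1)
150 + c(13)*110 = 150 + 1*110 = 150 + 110 = 260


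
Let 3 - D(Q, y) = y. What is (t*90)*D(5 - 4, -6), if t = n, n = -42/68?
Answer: -8505/17 ≈ -500.29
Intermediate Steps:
n = -21/34 (n = -42*1/68 = -21/34 ≈ -0.61765)
t = -21/34 ≈ -0.61765
D(Q, y) = 3 - y
(t*90)*D(5 - 4, -6) = (-21/34*90)*(3 - 1*(-6)) = -945*(3 + 6)/17 = -945/17*9 = -8505/17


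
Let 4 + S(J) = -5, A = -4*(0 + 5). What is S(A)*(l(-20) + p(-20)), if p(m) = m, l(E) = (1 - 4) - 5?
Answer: 252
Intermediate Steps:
l(E) = -8 (l(E) = -3 - 5 = -8)
A = -20 (A = -4*5 = -20)
S(J) = -9 (S(J) = -4 - 5 = -9)
S(A)*(l(-20) + p(-20)) = -9*(-8 - 20) = -9*(-28) = 252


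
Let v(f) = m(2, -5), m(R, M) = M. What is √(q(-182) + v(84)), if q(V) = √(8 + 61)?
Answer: √(-5 + √69) ≈ 1.8184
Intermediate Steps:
q(V) = √69
v(f) = -5
√(q(-182) + v(84)) = √(√69 - 5) = √(-5 + √69)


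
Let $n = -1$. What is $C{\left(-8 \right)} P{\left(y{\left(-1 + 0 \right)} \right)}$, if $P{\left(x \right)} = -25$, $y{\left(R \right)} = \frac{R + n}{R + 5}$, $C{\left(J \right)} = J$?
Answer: $200$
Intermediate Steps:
$y{\left(R \right)} = \frac{-1 + R}{5 + R}$ ($y{\left(R \right)} = \frac{R - 1}{R + 5} = \frac{-1 + R}{5 + R}$)
$C{\left(-8 \right)} P{\left(y{\left(-1 + 0 \right)} \right)} = \left(-8\right) \left(-25\right) = 200$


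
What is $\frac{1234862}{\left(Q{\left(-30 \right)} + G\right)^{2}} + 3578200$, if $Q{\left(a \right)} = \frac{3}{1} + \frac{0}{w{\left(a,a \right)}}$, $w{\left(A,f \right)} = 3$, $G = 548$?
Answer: $\frac{1086346333062}{303601} \approx 3.5782 \cdot 10^{6}$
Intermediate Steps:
$Q{\left(a \right)} = 3$ ($Q{\left(a \right)} = \frac{3}{1} + \frac{0}{3} = 3 \cdot 1 + 0 \cdot \frac{1}{3} = 3 + 0 = 3$)
$\frac{1234862}{\left(Q{\left(-30 \right)} + G\right)^{2}} + 3578200 = \frac{1234862}{\left(3 + 548\right)^{2}} + 3578200 = \frac{1234862}{551^{2}} + 3578200 = \frac{1234862}{303601} + 3578200 = \frac{1086346333062}{303601}$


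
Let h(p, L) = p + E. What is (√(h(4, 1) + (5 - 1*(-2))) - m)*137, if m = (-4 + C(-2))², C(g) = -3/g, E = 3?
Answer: -3425/4 + 137*√14 ≈ -343.64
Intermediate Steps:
h(p, L) = 3 + p (h(p, L) = p + 3 = 3 + p)
m = 25/4 (m = (-4 - 3/(-2))² = (-4 - 3*(-½))² = (-4 + 3/2)² = (-5/2)² = 25/4 ≈ 6.2500)
(√(h(4, 1) + (5 - 1*(-2))) - m)*137 = (√((3 + 4) + (5 - 1*(-2))) - 1*25/4)*137 = (√(7 + (5 + 2)) - 25/4)*137 = (√(7 + 7) - 25/4)*137 = (√14 - 25/4)*137 = (-25/4 + √14)*137 = -3425/4 + 137*√14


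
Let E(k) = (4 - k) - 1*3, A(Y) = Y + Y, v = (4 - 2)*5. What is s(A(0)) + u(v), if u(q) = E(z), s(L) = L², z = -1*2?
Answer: 3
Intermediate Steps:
v = 10 (v = 2*5 = 10)
z = -2
A(Y) = 2*Y
E(k) = 1 - k (E(k) = (4 - k) - 3 = 1 - k)
u(q) = 3 (u(q) = 1 - 1*(-2) = 1 + 2 = 3)
s(A(0)) + u(v) = (2*0)² + 3 = 0² + 3 = 0 + 3 = 3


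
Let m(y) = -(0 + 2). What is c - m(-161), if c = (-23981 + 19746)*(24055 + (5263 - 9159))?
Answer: -85373363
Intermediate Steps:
m(y) = -2 (m(y) = -1*2 = -2)
c = -85373365 (c = -4235*(24055 - 3896) = -4235*20159 = -85373365)
c - m(-161) = -85373365 - 1*(-2) = -85373365 + 2 = -85373363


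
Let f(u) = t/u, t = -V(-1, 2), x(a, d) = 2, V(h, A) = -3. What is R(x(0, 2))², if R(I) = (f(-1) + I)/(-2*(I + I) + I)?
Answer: 1/36 ≈ 0.027778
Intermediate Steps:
t = 3 (t = -1*(-3) = 3)
f(u) = 3/u
R(I) = -(-3 + I)/(3*I) (R(I) = (3/(-1) + I)/(-2*(I + I) + I) = (3*(-1) + I)/(-4*I + I) = (-3 + I)/(-4*I + I) = (-3 + I)/((-3*I)) = (-3 + I)*(-1/(3*I)) = -(-3 + I)/(3*I))
R(x(0, 2))² = ((⅓)*(3 - 1*2)/2)² = ((⅓)*(½)*(3 - 2))² = ((⅓)*(½)*1)² = (⅙)² = 1/36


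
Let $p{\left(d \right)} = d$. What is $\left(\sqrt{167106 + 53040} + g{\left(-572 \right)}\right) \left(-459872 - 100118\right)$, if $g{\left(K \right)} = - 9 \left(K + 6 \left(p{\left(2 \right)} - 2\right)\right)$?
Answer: $-2882828520 - 559990 \sqrt{220146} \approx -3.1456 \cdot 10^{9}$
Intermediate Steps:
$g{\left(K \right)} = - 9 K$ ($g{\left(K \right)} = - 9 \left(K + 6 \left(2 - 2\right)\right) = - 9 \left(K + 6 \cdot 0\right) = - 9 \left(K + 0\right) = - 9 K$)
$\left(\sqrt{167106 + 53040} + g{\left(-572 \right)}\right) \left(-459872 - 100118\right) = \left(\sqrt{167106 + 53040} - -5148\right) \left(-459872 - 100118\right) = \left(\sqrt{220146} + 5148\right) \left(-559990\right) = \left(5148 + \sqrt{220146}\right) \left(-559990\right) = -2882828520 - 559990 \sqrt{220146}$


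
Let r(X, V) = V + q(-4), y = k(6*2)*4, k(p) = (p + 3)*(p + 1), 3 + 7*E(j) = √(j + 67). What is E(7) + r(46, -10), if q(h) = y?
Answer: 5387/7 + √74/7 ≈ 770.80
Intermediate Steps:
E(j) = -3/7 + √(67 + j)/7 (E(j) = -3/7 + √(j + 67)/7 = -3/7 + √(67 + j)/7)
k(p) = (1 + p)*(3 + p) (k(p) = (3 + p)*(1 + p) = (1 + p)*(3 + p))
y = 780 (y = (3 + (6*2)² + 4*(6*2))*4 = (3 + 12² + 4*12)*4 = (3 + 144 + 48)*4 = 195*4 = 780)
q(h) = 780
r(X, V) = 780 + V (r(X, V) = V + 780 = 780 + V)
E(7) + r(46, -10) = (-3/7 + √(67 + 7)/7) + (780 - 10) = (-3/7 + √74/7) + 770 = 5387/7 + √74/7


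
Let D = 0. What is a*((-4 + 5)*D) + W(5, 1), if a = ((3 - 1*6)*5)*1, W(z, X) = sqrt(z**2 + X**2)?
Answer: sqrt(26) ≈ 5.0990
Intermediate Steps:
W(z, X) = sqrt(X**2 + z**2)
a = -15 (a = ((3 - 6)*5)*1 = -3*5*1 = -15*1 = -15)
a*((-4 + 5)*D) + W(5, 1) = -15*(-4 + 5)*0 + sqrt(1**2 + 5**2) = -15*0 + sqrt(1 + 25) = -15*0 + sqrt(26) = 0 + sqrt(26) = sqrt(26)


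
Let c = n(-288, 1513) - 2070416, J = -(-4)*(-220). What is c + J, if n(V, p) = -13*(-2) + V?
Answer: -2071558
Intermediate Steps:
n(V, p) = 26 + V
J = -880 (J = -1*880 = -880)
c = -2070678 (c = (26 - 288) - 2070416 = -262 - 2070416 = -2070678)
c + J = -2070678 - 880 = -2071558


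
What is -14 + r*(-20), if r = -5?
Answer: 86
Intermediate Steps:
-14 + r*(-20) = -14 - 5*(-20) = -14 + 100 = 86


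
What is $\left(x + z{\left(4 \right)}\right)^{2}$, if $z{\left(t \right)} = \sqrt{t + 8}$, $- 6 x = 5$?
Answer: $\frac{457}{36} - \frac{10 \sqrt{3}}{3} \approx 6.9209$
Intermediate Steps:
$x = - \frac{5}{6}$ ($x = \left(- \frac{1}{6}\right) 5 = - \frac{5}{6} \approx -0.83333$)
$z{\left(t \right)} = \sqrt{8 + t}$
$\left(x + z{\left(4 \right)}\right)^{2} = \left(- \frac{5}{6} + \sqrt{8 + 4}\right)^{2} = \left(- \frac{5}{6} + \sqrt{12}\right)^{2} = \left(- \frac{5}{6} + 2 \sqrt{3}\right)^{2}$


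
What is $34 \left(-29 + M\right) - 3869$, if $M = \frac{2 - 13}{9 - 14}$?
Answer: $- \frac{23901}{5} \approx -4780.2$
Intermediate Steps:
$M = \frac{11}{5}$ ($M = - \frac{11}{-5} = \left(-11\right) \left(- \frac{1}{5}\right) = \frac{11}{5} \approx 2.2$)
$34 \left(-29 + M\right) - 3869 = 34 \left(-29 + \frac{11}{5}\right) - 3869 = 34 \left(- \frac{134}{5}\right) - 3869 = - \frac{4556}{5} - 3869 = - \frac{23901}{5}$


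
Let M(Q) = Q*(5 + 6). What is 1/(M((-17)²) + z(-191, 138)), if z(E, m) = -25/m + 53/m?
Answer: 69/219365 ≈ 0.00031454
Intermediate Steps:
z(E, m) = 28/m
M(Q) = 11*Q (M(Q) = Q*11 = 11*Q)
1/(M((-17)²) + z(-191, 138)) = 1/(11*(-17)² + 28/138) = 1/(11*289 + 28*(1/138)) = 1/(3179 + 14/69) = 1/(219365/69) = 69/219365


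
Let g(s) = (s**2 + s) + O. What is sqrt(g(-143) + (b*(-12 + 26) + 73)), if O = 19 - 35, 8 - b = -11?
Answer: 7*sqrt(421) ≈ 143.63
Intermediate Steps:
b = 19 (b = 8 - 1*(-11) = 8 + 11 = 19)
O = -16
g(s) = -16 + s + s**2 (g(s) = (s**2 + s) - 16 = (s + s**2) - 16 = -16 + s + s**2)
sqrt(g(-143) + (b*(-12 + 26) + 73)) = sqrt((-16 - 143 + (-143)**2) + (19*(-12 + 26) + 73)) = sqrt((-16 - 143 + 20449) + (19*14 + 73)) = sqrt(20290 + (266 + 73)) = sqrt(20290 + 339) = sqrt(20629) = 7*sqrt(421)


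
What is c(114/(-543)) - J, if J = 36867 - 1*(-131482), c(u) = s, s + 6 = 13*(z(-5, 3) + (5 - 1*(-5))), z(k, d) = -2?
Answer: -168251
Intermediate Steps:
s = 98 (s = -6 + 13*(-2 + (5 - 1*(-5))) = -6 + 13*(-2 + (5 + 5)) = -6 + 13*(-2 + 10) = -6 + 13*8 = -6 + 104 = 98)
c(u) = 98
J = 168349 (J = 36867 + 131482 = 168349)
c(114/(-543)) - J = 98 - 1*168349 = 98 - 168349 = -168251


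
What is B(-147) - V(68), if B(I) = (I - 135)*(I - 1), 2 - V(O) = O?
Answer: 41802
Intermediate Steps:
V(O) = 2 - O
B(I) = (-1 + I)*(-135 + I) (B(I) = (-135 + I)*(-1 + I) = (-1 + I)*(-135 + I))
B(-147) - V(68) = (135 + (-147)**2 - 136*(-147)) - (2 - 1*68) = (135 + 21609 + 19992) - (2 - 68) = 41736 - 1*(-66) = 41736 + 66 = 41802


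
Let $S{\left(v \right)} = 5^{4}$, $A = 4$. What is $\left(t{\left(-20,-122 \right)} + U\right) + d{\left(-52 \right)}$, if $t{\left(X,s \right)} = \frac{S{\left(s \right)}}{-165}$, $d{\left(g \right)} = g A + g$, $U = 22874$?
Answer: $\frac{746137}{33} \approx 22610.0$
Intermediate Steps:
$S{\left(v \right)} = 625$
$d{\left(g \right)} = 5 g$ ($d{\left(g \right)} = g 4 + g = 4 g + g = 5 g$)
$t{\left(X,s \right)} = - \frac{125}{33}$ ($t{\left(X,s \right)} = \frac{625}{-165} = 625 \left(- \frac{1}{165}\right) = - \frac{125}{33}$)
$\left(t{\left(-20,-122 \right)} + U\right) + d{\left(-52 \right)} = \left(- \frac{125}{33} + 22874\right) + 5 \left(-52\right) = \frac{754717}{33} - 260 = \frac{746137}{33}$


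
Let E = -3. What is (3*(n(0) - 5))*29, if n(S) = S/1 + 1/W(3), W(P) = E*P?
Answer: -1334/3 ≈ -444.67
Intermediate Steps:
W(P) = -3*P
n(S) = -⅑ + S (n(S) = S/1 + 1/(-3*3) = S*1 + 1/(-9) = S + 1*(-⅑) = S - ⅑ = -⅑ + S)
(3*(n(0) - 5))*29 = (3*((-⅑ + 0) - 5))*29 = (3*(-⅑ - 5))*29 = (3*(-46/9))*29 = -46/3*29 = -1334/3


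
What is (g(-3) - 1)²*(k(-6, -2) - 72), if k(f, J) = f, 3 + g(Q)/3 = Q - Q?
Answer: -7800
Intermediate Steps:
g(Q) = -9 (g(Q) = -9 + 3*(Q - Q) = -9 + 3*0 = -9 + 0 = -9)
(g(-3) - 1)²*(k(-6, -2) - 72) = (-9 - 1)²*(-6 - 72) = (-10)²*(-78) = 100*(-78) = -7800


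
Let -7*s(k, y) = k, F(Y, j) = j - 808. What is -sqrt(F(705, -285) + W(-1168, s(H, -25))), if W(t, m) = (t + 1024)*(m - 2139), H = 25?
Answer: -sqrt(15064427)/7 ≈ -554.47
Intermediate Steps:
F(Y, j) = -808 + j
s(k, y) = -k/7
W(t, m) = (-2139 + m)*(1024 + t) (W(t, m) = (1024 + t)*(-2139 + m) = (-2139 + m)*(1024 + t))
-sqrt(F(705, -285) + W(-1168, s(H, -25))) = -sqrt((-808 - 285) + (-2190336 - 2139*(-1168) + 1024*(-1/7*25) - 1/7*25*(-1168))) = -sqrt(-1093 + (-2190336 + 2498352 + 1024*(-25/7) - 25/7*(-1168))) = -sqrt(-1093 + (-2190336 + 2498352 - 25600/7 + 29200/7)) = -sqrt(-1093 + 2159712/7) = -sqrt(2152061/7) = -sqrt(15064427)/7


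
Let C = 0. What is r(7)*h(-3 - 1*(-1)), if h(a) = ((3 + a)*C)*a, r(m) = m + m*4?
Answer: 0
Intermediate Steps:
r(m) = 5*m (r(m) = m + 4*m = 5*m)
h(a) = 0 (h(a) = ((3 + a)*0)*a = 0*a = 0)
r(7)*h(-3 - 1*(-1)) = (5*7)*0 = 35*0 = 0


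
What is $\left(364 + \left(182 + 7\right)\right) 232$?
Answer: $128296$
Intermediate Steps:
$\left(364 + \left(182 + 7\right)\right) 232 = \left(364 + 189\right) 232 = 553 \cdot 232 = 128296$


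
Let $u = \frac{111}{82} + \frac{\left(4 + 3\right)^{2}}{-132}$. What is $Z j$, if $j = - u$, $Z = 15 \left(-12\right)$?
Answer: $\frac{79755}{451} \approx 176.84$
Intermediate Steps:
$u = \frac{5317}{5412}$ ($u = 111 \cdot \frac{1}{82} + 7^{2} \left(- \frac{1}{132}\right) = \frac{111}{82} + 49 \left(- \frac{1}{132}\right) = \frac{111}{82} - \frac{49}{132} = \frac{5317}{5412} \approx 0.98245$)
$Z = -180$
$j = - \frac{5317}{5412}$ ($j = \left(-1\right) \frac{5317}{5412} = - \frac{5317}{5412} \approx -0.98245$)
$Z j = \left(-180\right) \left(- \frac{5317}{5412}\right) = \frac{79755}{451}$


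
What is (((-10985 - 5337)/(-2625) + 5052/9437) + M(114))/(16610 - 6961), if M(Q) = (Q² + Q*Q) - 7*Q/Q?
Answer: 643870960339/239026234125 ≈ 2.6937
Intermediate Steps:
M(Q) = -7 + 2*Q² (M(Q) = (Q² + Q²) - 7*1 = 2*Q² - 7 = -7 + 2*Q²)
(((-10985 - 5337)/(-2625) + 5052/9437) + M(114))/(16610 - 6961) = (((-10985 - 5337)/(-2625) + 5052/9437) + (-7 + 2*114²))/(16610 - 6961) = ((-16322*(-1/2625) + 5052*(1/9437)) + (-7 + 2*12996))/9649 = ((16322/2625 + 5052/9437) + (-7 + 25992))*(1/9649) = (167292214/24772125 + 25985)*(1/9649) = (643870960339/24772125)*(1/9649) = 643870960339/239026234125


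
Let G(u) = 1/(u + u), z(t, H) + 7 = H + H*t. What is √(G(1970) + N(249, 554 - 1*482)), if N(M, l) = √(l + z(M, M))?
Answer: √(985 + 42689900*√515)/1970 ≈ 15.800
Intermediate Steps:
z(t, H) = -7 + H + H*t (z(t, H) = -7 + (H + H*t) = -7 + H + H*t)
G(u) = 1/(2*u)
N(M, l) = √(-7 + M + l + M²) (N(M, l) = √(l + (-7 + M + M*M)) = √(l + (-7 + M + M²)) = √(-7 + M + l + M²))
√(G(1970) + N(249, 554 - 1*482)) = √((½)/1970 + √(-7 + 249 + (554 - 1*482) + 249²)) = √((½)*(1/1970) + √(-7 + 249 + (554 - 482) + 62001)) = √(1/3940 + √(-7 + 249 + 72 + 62001)) = √(1/3940 + √62315) = √(1/3940 + 11*√515)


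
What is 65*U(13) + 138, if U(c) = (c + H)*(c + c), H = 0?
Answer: 22108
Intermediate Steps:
U(c) = 2*c**2 (U(c) = (c + 0)*(c + c) = c*(2*c) = 2*c**2)
65*U(13) + 138 = 65*(2*13**2) + 138 = 65*(2*169) + 138 = 65*338 + 138 = 21970 + 138 = 22108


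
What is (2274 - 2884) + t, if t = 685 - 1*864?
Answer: -789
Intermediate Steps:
t = -179 (t = 685 - 864 = -179)
(2274 - 2884) + t = (2274 - 2884) - 179 = -610 - 179 = -789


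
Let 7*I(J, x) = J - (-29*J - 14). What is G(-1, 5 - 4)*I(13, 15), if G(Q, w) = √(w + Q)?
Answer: 0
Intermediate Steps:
I(J, x) = 2 + 30*J/7 (I(J, x) = (J - (-29*J - 14))/7 = (J - (-14 - 29*J))/7 = (J + (14 + 29*J))/7 = (14 + 30*J)/7 = 2 + 30*J/7)
G(Q, w) = √(Q + w)
G(-1, 5 - 4)*I(13, 15) = √(-1 + (5 - 4))*(2 + (30/7)*13) = √(-1 + 1)*(2 + 390/7) = √0*(404/7) = 0*(404/7) = 0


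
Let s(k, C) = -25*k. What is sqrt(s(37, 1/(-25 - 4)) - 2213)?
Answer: I*sqrt(3138) ≈ 56.018*I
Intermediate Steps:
sqrt(s(37, 1/(-25 - 4)) - 2213) = sqrt(-25*37 - 2213) = sqrt(-925 - 2213) = sqrt(-3138) = I*sqrt(3138)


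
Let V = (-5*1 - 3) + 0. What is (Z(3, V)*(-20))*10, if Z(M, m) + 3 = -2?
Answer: 1000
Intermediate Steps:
V = -8 (V = (-5 - 3) + 0 = -8 + 0 = -8)
Z(M, m) = -5 (Z(M, m) = -3 - 2 = -5)
(Z(3, V)*(-20))*10 = -5*(-20)*10 = 100*10 = 1000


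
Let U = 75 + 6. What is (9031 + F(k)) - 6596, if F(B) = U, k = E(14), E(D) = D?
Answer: 2516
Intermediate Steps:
U = 81
k = 14
F(B) = 81
(9031 + F(k)) - 6596 = (9031 + 81) - 6596 = 9112 - 6596 = 2516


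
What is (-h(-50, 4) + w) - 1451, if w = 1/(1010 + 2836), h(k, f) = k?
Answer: -5388245/3846 ≈ -1401.0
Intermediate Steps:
w = 1/3846 ≈ 0.00026001
(-h(-50, 4) + w) - 1451 = (-1*(-50) + 1/3846) - 1451 = (50 + 1/3846) - 1451 = 192301/3846 - 1451 = -5388245/3846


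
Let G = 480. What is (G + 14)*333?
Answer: 164502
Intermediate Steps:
(G + 14)*333 = (480 + 14)*333 = 494*333 = 164502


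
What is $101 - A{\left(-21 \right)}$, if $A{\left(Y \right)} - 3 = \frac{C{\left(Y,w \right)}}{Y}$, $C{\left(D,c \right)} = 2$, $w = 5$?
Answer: $\frac{2060}{21} \approx 98.095$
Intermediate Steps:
$A{\left(Y \right)} = 3 + \frac{2}{Y}$
$101 - A{\left(-21 \right)} = 101 - \left(3 + \frac{2}{-21}\right) = 101 - \left(3 + 2 \left(- \frac{1}{21}\right)\right) = 101 - \left(3 - \frac{2}{21}\right) = 101 - \frac{61}{21} = \frac{2060}{21}$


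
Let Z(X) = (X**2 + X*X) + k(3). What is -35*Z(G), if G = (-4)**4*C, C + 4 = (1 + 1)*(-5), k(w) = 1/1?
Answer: -899153955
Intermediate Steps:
k(w) = 1 (k(w) = 1*1 = 1)
C = -14 (C = -4 + (1 + 1)*(-5) = -4 + 2*(-5) = -4 - 10 = -14)
G = -3584 (G = (-4)**4*(-14) = 256*(-14) = -3584)
Z(X) = 1 + 2*X**2 (Z(X) = (X**2 + X*X) + 1 = (X**2 + X**2) + 1 = 2*X**2 + 1 = 1 + 2*X**2)
-35*Z(G) = -35*(1 + 2*(-3584)**2) = -35*(1 + 2*12845056) = -35*(1 + 25690112) = -35*25690113 = -899153955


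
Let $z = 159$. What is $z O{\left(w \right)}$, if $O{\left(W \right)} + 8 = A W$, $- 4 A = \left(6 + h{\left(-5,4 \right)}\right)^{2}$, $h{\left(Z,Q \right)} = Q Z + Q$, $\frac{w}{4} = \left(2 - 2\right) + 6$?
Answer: $-96672$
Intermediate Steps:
$w = 24$ ($w = 4 \left(\left(2 - 2\right) + 6\right) = 4 \left(0 + 6\right) = 4 \cdot 6 = 24$)
$h{\left(Z,Q \right)} = Q + Q Z$
$A = -25$ ($A = - \frac{\left(6 + 4 \left(1 - 5\right)\right)^{2}}{4} = - \frac{\left(6 + 4 \left(-4\right)\right)^{2}}{4} = - \frac{\left(6 - 16\right)^{2}}{4} = - \frac{\left(-10\right)^{2}}{4} = \left(- \frac{1}{4}\right) 100 = -25$)
$O{\left(W \right)} = -8 - 25 W$
$z O{\left(w \right)} = 159 \left(-8 - 600\right) = 159 \left(-608\right) = -96672$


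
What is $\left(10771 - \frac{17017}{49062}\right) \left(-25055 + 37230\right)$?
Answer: $\frac{29111459875}{222} \approx 1.3113 \cdot 10^{8}$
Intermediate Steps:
$\left(10771 - \frac{17017}{49062}\right) \left(-25055 + 37230\right) = \left(10771 - \frac{77}{222}\right) 12175 = \frac{2391085}{222} \cdot 12175 = \frac{29111459875}{222}$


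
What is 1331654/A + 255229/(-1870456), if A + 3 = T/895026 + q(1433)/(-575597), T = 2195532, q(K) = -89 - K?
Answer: -273836167276557482133/111931575440440 ≈ -2.4465e+6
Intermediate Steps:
A = -59841865/109939027 (A = -3 + (2195532/895026 + (-89 - 1*1433)/(-575597)) = -3 + (2195532*(1/895026) + (-89 - 1433)*(-1/575597)) = -3 + (365922/149171 - 1522*(-1/575597)) = -3 + (365922/149171 + 1522/575597) = -3 + 269975216/109939027 = -59841865/109939027 ≈ -0.54432)
1331654/A + 255229/(-1870456) = 1331654/(-59841865/109939027) + 255229/(-1870456) = 1331654*(-109939027/59841865) + 255229*(-1/1870456) = -146400745060658/59841865 - 255229/1870456 = -273836167276557482133/111931575440440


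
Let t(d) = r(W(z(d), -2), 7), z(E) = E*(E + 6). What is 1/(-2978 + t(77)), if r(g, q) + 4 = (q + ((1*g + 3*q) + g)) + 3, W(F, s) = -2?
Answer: -1/2955 ≈ -0.00033841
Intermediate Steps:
z(E) = E*(6 + E)
r(g, q) = -1 + 2*g + 4*q (r(g, q) = -4 + ((q + ((1*g + 3*q) + g)) + 3) = -4 + ((q + ((g + 3*q) + g)) + 3) = -4 + ((q + (2*g + 3*q)) + 3) = -4 + ((2*g + 4*q) + 3) = -4 + (3 + 2*g + 4*q) = -1 + 2*g + 4*q)
t(d) = 23 (t(d) = -1 + 2*(-2) + 4*7 = -1 - 4 + 28 = 23)
1/(-2978 + t(77)) = 1/(-2978 + 23) = 1/(-2955) = -1/2955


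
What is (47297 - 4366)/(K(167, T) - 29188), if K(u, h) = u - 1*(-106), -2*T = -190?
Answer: -42931/28915 ≈ -1.4847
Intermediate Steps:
T = 95 (T = -½*(-190) = 95)
K(u, h) = 106 + u (K(u, h) = u + 106 = 106 + u)
(47297 - 4366)/(K(167, T) - 29188) = (47297 - 4366)/((106 + 167) - 29188) = 42931/(273 - 29188) = 42931/(-28915) = 42931*(-1/28915) = -42931/28915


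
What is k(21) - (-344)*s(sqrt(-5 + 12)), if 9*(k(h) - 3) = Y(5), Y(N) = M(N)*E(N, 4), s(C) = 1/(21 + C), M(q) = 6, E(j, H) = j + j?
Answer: 2447/93 - 172*sqrt(7)/217 ≈ 24.215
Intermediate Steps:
E(j, H) = 2*j
Y(N) = 12*N (Y(N) = 6*(2*N) = 12*N)
k(h) = 29/3 (k(h) = 3 + (12*5)/9 = 3 + (1/9)*60 = 3 + 20/3 = 29/3)
k(21) - (-344)*s(sqrt(-5 + 12)) = 29/3 - (-344)/(21 + sqrt(-5 + 12)) = 29/3 - (-344)/(21 + sqrt(7)) = 29/3 + 344/(21 + sqrt(7))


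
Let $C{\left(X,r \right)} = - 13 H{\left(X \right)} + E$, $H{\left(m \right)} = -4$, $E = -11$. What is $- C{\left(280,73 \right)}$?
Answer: $-41$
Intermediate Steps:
$C{\left(X,r \right)} = 41$ ($C{\left(X,r \right)} = \left(-13\right) \left(-4\right) - 11 = 52 - 11 = 41$)
$- C{\left(280,73 \right)} = \left(-1\right) 41 = -41$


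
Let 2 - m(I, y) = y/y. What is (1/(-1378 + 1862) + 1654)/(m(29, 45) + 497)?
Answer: 800537/241032 ≈ 3.3213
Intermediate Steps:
m(I, y) = 1 (m(I, y) = 2 - y/y = 2 - 1*1 = 2 - 1 = 1)
(1/(-1378 + 1862) + 1654)/(m(29, 45) + 497) = (1/(-1378 + 1862) + 1654)/(1 + 497) = (1/484 + 1654)/498 = (1/484 + 1654)*(1/498) = (800537/484)*(1/498) = 800537/241032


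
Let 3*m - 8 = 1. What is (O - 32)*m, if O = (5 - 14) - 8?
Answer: -147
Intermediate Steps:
m = 3 (m = 8/3 + (1/3)*1 = 8/3 + 1/3 = 3)
O = -17 (O = -9 - 8 = -17)
(O - 32)*m = (-17 - 32)*3 = -49*3 = -147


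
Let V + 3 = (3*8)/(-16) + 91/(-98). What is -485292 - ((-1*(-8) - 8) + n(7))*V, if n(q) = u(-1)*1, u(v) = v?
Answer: -3397082/7 ≈ -4.8530e+5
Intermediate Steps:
V = -38/7 (V = -3 + ((3*8)/(-16) + 91/(-98)) = -3 + (24*(-1/16) + 91*(-1/98)) = -3 + (-3/2 - 13/14) = -3 - 17/7 = -38/7 ≈ -5.4286)
n(q) = -1 (n(q) = -1*1 = -1)
-485292 - ((-1*(-8) - 8) + n(7))*V = -485292 - ((-1*(-8) - 8) - 1)*(-38)/7 = -485292 - ((8 - 8) - 1)*(-38)/7 = -485292 - (0 - 1)*(-38)/7 = -485292 - (-1)*(-38)/7 = -485292 - 1*38/7 = -485292 - 38/7 = -3397082/7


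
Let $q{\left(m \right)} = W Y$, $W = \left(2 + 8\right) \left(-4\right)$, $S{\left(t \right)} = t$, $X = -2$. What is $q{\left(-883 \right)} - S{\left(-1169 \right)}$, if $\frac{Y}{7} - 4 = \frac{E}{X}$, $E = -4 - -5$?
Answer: $189$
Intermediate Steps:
$E = 1$ ($E = -4 + 5 = 1$)
$W = -40$ ($W = 10 \left(-4\right) = -40$)
$Y = \frac{49}{2}$ ($Y = 28 + 7 \cdot 1 \frac{1}{-2} = 28 + 7 \cdot 1 \left(- \frac{1}{2}\right) = 28 + 7 \left(- \frac{1}{2}\right) = 28 - \frac{7}{2} = \frac{49}{2} \approx 24.5$)
$q{\left(m \right)} = -980$ ($q{\left(m \right)} = \left(-40\right) \frac{49}{2} = -980$)
$q{\left(-883 \right)} - S{\left(-1169 \right)} = -980 - -1169 = -980 + 1169 = 189$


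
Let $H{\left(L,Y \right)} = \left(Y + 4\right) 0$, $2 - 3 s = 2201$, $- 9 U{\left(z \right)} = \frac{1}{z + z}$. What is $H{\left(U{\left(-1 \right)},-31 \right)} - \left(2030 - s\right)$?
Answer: $-2763$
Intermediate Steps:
$U{\left(z \right)} = - \frac{1}{18 z}$ ($U{\left(z \right)} = - \frac{1}{9 \left(z + z\right)} = - \frac{1}{9 \cdot 2 z} = - \frac{\frac{1}{2} \frac{1}{z}}{9} = - \frac{1}{18 z}$)
$s = -733$ ($s = \frac{2}{3} - \frac{2201}{3} = -733$)
$H{\left(L,Y \right)} = 0$ ($H{\left(L,Y \right)} = \left(4 + Y\right) 0 = 0$)
$H{\left(U{\left(-1 \right)},-31 \right)} - \left(2030 - s\right) = 0 - \left(2030 - -733\right) = 0 - \left(2030 + 733\right) = 0 - 2763 = -2763$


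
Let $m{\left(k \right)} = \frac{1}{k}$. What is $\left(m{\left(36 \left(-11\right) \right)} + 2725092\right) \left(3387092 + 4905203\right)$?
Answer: $\frac{813501602827195}{36} \approx 2.2597 \cdot 10^{13}$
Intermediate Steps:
$\left(m{\left(36 \left(-11\right) \right)} + 2725092\right) \left(3387092 + 4905203\right) = \left(\frac{1}{36 \left(-11\right)} + 2725092\right) \left(3387092 + 4905203\right) = \left(\frac{1}{-396} + 2725092\right) 8292295 = \left(- \frac{1}{396} + 2725092\right) 8292295 = \frac{1079136431}{396} \cdot 8292295 = \frac{813501602827195}{36}$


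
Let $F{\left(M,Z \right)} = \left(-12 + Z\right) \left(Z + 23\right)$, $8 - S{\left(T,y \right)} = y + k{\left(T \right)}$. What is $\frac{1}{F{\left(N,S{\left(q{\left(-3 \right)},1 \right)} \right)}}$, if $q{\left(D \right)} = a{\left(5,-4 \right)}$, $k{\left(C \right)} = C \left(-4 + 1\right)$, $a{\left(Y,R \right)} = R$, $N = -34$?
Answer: $- \frac{1}{306} \approx -0.003268$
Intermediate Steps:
$k{\left(C \right)} = - 3 C$ ($k{\left(C \right)} = C \left(-3\right) = - 3 C$)
$q{\left(D \right)} = -4$
$S{\left(T,y \right)} = 8 - y + 3 T$ ($S{\left(T,y \right)} = 8 - \left(y - 3 T\right) = 8 + \left(- y + 3 T\right) = 8 - y + 3 T$)
$F{\left(M,Z \right)} = \left(-12 + Z\right) \left(23 + Z\right)$
$\frac{1}{F{\left(N,S{\left(q{\left(-3 \right)},1 \right)} \right)}} = \frac{1}{-276 + \left(8 - 1 + 3 \left(-4\right)\right)^{2} + 11 \left(8 - 1 + 3 \left(-4\right)\right)} = \frac{1}{-276 + \left(8 - 1 - 12\right)^{2} + 11 \left(8 - 1 - 12\right)} = \frac{1}{-276 + \left(-5\right)^{2} + 11 \left(-5\right)} = \frac{1}{-276 + 25 - 55} = \frac{1}{-306} = - \frac{1}{306}$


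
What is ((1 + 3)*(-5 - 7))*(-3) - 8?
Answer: 136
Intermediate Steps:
((1 + 3)*(-5 - 7))*(-3) - 8 = (4*(-12))*(-3) - 8 = -48*(-3) - 8 = 144 - 8 = 136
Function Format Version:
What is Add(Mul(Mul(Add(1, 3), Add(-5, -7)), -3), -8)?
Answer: 136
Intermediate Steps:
Add(Mul(Mul(Add(1, 3), Add(-5, -7)), -3), -8) = Add(Mul(Mul(4, -12), -3), -8) = Add(Mul(-48, -3), -8) = Add(144, -8) = 136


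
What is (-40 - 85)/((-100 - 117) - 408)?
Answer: ⅕ ≈ 0.20000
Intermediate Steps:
(-40 - 85)/((-100 - 117) - 408) = -125/(-217 - 408) = -125/(-625) = -125*(-1/625) = ⅕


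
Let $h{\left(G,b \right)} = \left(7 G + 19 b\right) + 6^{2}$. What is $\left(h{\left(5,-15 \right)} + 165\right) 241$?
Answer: $-11809$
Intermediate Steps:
$h{\left(G,b \right)} = 36 + 7 G + 19 b$ ($h{\left(G,b \right)} = \left(7 G + 19 b\right) + 36 = 36 + 7 G + 19 b$)
$\left(h{\left(5,-15 \right)} + 165\right) 241 = \left(\left(36 + 7 \cdot 5 + 19 \left(-15\right)\right) + 165\right) 241 = \left(\left(36 + 35 - 285\right) + 165\right) 241 = \left(-214 + 165\right) 241 = \left(-49\right) 241 = -11809$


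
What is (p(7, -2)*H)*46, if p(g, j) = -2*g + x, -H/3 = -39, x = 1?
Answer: -69966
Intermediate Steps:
H = 117 (H = -3*(-39) = 117)
p(g, j) = 1 - 2*g (p(g, j) = -2*g + 1 = 1 - 2*g)
(p(7, -2)*H)*46 = ((1 - 2*7)*117)*46 = ((1 - 14)*117)*46 = -13*117*46 = -1521*46 = -69966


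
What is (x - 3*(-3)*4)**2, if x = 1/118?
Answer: 18054001/13924 ≈ 1296.6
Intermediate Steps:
x = 1/118 ≈ 0.0084746
(x - 3*(-3)*4)**2 = (1/118 - 3*(-3)*4)**2 = (1/118 + 9*4)**2 = (1/118 + 36)**2 = (4249/118)**2 = 18054001/13924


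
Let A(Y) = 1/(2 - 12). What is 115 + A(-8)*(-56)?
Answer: 603/5 ≈ 120.60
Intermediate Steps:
A(Y) = -⅒ (A(Y) = 1/(-10) = -⅒)
115 + A(-8)*(-56) = 115 - ⅒*(-56) = 115 + 28/5 = 603/5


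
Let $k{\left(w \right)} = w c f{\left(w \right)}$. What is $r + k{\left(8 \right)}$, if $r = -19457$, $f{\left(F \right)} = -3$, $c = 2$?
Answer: $-19505$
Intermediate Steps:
$k{\left(w \right)} = - 6 w$ ($k{\left(w \right)} = w 2 \left(-3\right) = 2 w \left(-3\right) = - 6 w$)
$r + k{\left(8 \right)} = -19457 - 48 = -19505$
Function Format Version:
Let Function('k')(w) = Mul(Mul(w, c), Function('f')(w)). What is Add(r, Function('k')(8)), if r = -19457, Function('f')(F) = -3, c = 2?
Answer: -19505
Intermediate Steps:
Function('k')(w) = Mul(-6, w) (Function('k')(w) = Mul(Mul(w, 2), -3) = Mul(Mul(2, w), -3) = Mul(-6, w))
Add(r, Function('k')(8)) = Add(-19457, Mul(-6, 8)) = Add(-19457, -48) = -19505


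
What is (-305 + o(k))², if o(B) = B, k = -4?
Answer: 95481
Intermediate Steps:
(-305 + o(k))² = (-305 - 4)² = (-309)² = 95481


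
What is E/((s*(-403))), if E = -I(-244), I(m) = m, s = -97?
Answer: 244/39091 ≈ 0.0062418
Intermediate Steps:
E = 244 (E = -1*(-244) = 244)
E/((s*(-403))) = 244/((-97*(-403))) = 244/39091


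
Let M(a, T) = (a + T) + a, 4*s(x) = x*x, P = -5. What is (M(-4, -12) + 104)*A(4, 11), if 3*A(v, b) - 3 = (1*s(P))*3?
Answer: 609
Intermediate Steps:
s(x) = x**2/4 (s(x) = (x*x)/4 = x**2/4)
M(a, T) = T + 2*a (M(a, T) = (T + a) + a = T + 2*a)
A(v, b) = 29/4 (A(v, b) = 1 + ((1*((1/4)*(-5)**2))*3)/3 = 1 + ((1*((1/4)*25))*3)/3 = 1 + ((1*(25/4))*3)/3 = 1 + ((25/4)*3)/3 = 1 + (1/3)*(75/4) = 1 + 25/4 = 29/4)
(M(-4, -12) + 104)*A(4, 11) = ((-12 + 2*(-4)) + 104)*(29/4) = ((-12 - 8) + 104)*(29/4) = (-20 + 104)*(29/4) = 84*(29/4) = 609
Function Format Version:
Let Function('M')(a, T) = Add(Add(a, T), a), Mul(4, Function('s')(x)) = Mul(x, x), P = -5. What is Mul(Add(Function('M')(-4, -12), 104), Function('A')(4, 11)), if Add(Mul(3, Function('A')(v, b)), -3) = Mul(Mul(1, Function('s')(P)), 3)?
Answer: 609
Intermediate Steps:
Function('s')(x) = Mul(Rational(1, 4), Pow(x, 2)) (Function('s')(x) = Mul(Rational(1, 4), Mul(x, x)) = Mul(Rational(1, 4), Pow(x, 2)))
Function('M')(a, T) = Add(T, Mul(2, a)) (Function('M')(a, T) = Add(Add(T, a), a) = Add(T, Mul(2, a)))
Function('A')(v, b) = Rational(29, 4) (Function('A')(v, b) = Add(1, Mul(Rational(1, 3), Mul(Mul(1, Mul(Rational(1, 4), Pow(-5, 2))), 3))) = Add(1, Mul(Rational(1, 3), Mul(Mul(1, Mul(Rational(1, 4), 25)), 3))) = Add(1, Mul(Rational(1, 3), Mul(Mul(1, Rational(25, 4)), 3))) = Add(1, Mul(Rational(1, 3), Mul(Rational(25, 4), 3))) = Add(1, Mul(Rational(1, 3), Rational(75, 4))) = Add(1, Rational(25, 4)) = Rational(29, 4))
Mul(Add(Function('M')(-4, -12), 104), Function('A')(4, 11)) = Mul(Add(Add(-12, Mul(2, -4)), 104), Rational(29, 4)) = Mul(Add(Add(-12, -8), 104), Rational(29, 4)) = Mul(Add(-20, 104), Rational(29, 4)) = Mul(84, Rational(29, 4)) = 609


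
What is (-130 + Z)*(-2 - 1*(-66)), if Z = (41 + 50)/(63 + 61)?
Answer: -256464/31 ≈ -8273.0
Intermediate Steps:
Z = 91/124 ≈ 0.73387
(-130 + Z)*(-2 - 1*(-66)) = (-130 + 91/124)*(-2 - 1*(-66)) = -16029*(-2 + 66)/124 = -16029/124*64 = -256464/31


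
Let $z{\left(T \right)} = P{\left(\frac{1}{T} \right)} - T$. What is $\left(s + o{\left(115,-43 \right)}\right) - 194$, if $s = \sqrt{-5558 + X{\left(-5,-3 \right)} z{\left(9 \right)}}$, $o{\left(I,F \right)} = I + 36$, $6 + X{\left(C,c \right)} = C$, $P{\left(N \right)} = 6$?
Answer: $-43 + 5 i \sqrt{221} \approx -43.0 + 74.33 i$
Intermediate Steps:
$X{\left(C,c \right)} = -6 + C$
$z{\left(T \right)} = 6 - T$
$o{\left(I,F \right)} = 36 + I$
$s = 5 i \sqrt{221}$ ($s = \sqrt{-5558 + \left(-6 - 5\right) \left(6 - 9\right)} = \sqrt{-5558 - 11 \left(6 - 9\right)} = \sqrt{-5558 - -33} = \sqrt{-5558 + 33} = \sqrt{-5525} = 5 i \sqrt{221} \approx 74.33 i$)
$\left(s + o{\left(115,-43 \right)}\right) - 194 = \left(5 i \sqrt{221} + \left(36 + 115\right)\right) - 194 = \left(5 i \sqrt{221} + 151\right) - 194 = \left(151 + 5 i \sqrt{221}\right) - 194 = -43 + 5 i \sqrt{221}$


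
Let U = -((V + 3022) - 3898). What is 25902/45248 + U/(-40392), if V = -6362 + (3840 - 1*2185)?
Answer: 16533625/38076192 ≈ 0.43422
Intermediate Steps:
V = -4707 (V = -6362 + (3840 - 2185) = -6362 + 1655 = -4707)
U = 5583 (U = -((-4707 + 3022) - 3898) = -(-1685 - 3898) = -1*(-5583) = 5583)
25902/45248 + U/(-40392) = 25902/45248 + 5583/(-40392) = 25902*(1/45248) + 5583*(-1/40392) = 12951/22624 - 1861/13464 = 16533625/38076192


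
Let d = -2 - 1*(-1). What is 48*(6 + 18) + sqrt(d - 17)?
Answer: 1152 + 3*I*sqrt(2) ≈ 1152.0 + 4.2426*I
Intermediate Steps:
d = -1 (d = -2 + 1 = -1)
48*(6 + 18) + sqrt(d - 17) = 48*(6 + 18) + sqrt(-1 - 17) = 48*24 + sqrt(-18) = 1152 + 3*I*sqrt(2)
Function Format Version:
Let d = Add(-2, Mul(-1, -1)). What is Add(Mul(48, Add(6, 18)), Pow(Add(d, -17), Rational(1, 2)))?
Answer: Add(1152, Mul(3, I, Pow(2, Rational(1, 2)))) ≈ Add(1152.0, Mul(4.2426, I))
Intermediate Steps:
d = -1 (d = Add(-2, 1) = -1)
Add(Mul(48, Add(6, 18)), Pow(Add(d, -17), Rational(1, 2))) = Add(Mul(48, Add(6, 18)), Pow(Add(-1, -17), Rational(1, 2))) = Add(Mul(48, 24), Pow(-18, Rational(1, 2))) = Add(1152, Mul(3, I, Pow(2, Rational(1, 2))))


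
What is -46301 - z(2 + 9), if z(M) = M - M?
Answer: -46301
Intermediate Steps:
z(M) = 0
-46301 - z(2 + 9) = -46301 - 1*0 = -46301 + 0 = -46301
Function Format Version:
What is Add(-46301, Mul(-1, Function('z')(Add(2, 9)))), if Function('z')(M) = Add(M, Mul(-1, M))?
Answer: -46301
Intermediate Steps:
Function('z')(M) = 0
Add(-46301, Mul(-1, Function('z')(Add(2, 9)))) = Add(-46301, Mul(-1, 0)) = Add(-46301, 0) = -46301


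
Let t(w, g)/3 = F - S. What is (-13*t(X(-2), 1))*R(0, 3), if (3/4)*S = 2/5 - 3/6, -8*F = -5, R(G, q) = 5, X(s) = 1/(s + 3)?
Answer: -1183/8 ≈ -147.88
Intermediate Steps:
X(s) = 1/(3 + s)
F = 5/8 (F = -⅛*(-5) = 5/8 ≈ 0.62500)
S = -2/15 (S = 4*(2/5 - 3/6)/3 = 4*(2*(⅕) - 3*⅙)/3 = 4*(⅖ - ½)/3 = (4/3)*(-⅒) = -2/15 ≈ -0.13333)
t(w, g) = 91/40 (t(w, g) = 3*(5/8 - 1*(-2/15)) = 3*(5/8 + 2/15) = 3*(91/120) = 91/40)
(-13*t(X(-2), 1))*R(0, 3) = -13*91/40*5 = -1183/40*5 = -1183/8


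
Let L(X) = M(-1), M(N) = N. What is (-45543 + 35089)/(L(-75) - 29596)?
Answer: 10454/29597 ≈ 0.35321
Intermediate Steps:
L(X) = -1
(-45543 + 35089)/(L(-75) - 29596) = (-45543 + 35089)/(-1 - 29596) = -10454/(-29597) = -10454*(-1/29597) = 10454/29597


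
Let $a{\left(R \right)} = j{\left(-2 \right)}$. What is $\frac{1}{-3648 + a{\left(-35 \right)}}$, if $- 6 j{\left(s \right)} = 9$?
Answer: $- \frac{2}{7299} \approx -0.00027401$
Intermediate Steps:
$j{\left(s \right)} = - \frac{3}{2}$ ($j{\left(s \right)} = \left(- \frac{1}{6}\right) 9 = - \frac{3}{2}$)
$a{\left(R \right)} = - \frac{3}{2}$
$\frac{1}{-3648 + a{\left(-35 \right)}} = \frac{1}{-3648 - \frac{3}{2}} = \frac{1}{- \frac{7299}{2}} = - \frac{2}{7299}$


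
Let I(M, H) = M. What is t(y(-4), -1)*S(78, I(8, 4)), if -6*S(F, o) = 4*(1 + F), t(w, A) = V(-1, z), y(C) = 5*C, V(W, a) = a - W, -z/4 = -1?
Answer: -790/3 ≈ -263.33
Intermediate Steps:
z = 4 (z = -4*(-1) = 4)
t(w, A) = 5 (t(w, A) = 4 - 1*(-1) = 4 + 1 = 5)
S(F, o) = -⅔ - 2*F/3 (S(F, o) = -2*(1 + F)/3 = -(4 + 4*F)/6 = -⅔ - 2*F/3)
t(y(-4), -1)*S(78, I(8, 4)) = 5*(-⅔ - ⅔*78) = 5*(-⅔ - 52) = 5*(-158/3) = -790/3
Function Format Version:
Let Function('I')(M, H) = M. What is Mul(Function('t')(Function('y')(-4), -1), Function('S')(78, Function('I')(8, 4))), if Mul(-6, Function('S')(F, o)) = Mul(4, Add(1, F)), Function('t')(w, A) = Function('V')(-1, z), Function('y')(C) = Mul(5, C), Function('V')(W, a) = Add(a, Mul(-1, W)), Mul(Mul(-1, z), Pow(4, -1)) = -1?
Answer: Rational(-790, 3) ≈ -263.33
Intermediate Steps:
z = 4 (z = Mul(-4, -1) = 4)
Function('t')(w, A) = 5 (Function('t')(w, A) = Add(4, Mul(-1, -1)) = Add(4, 1) = 5)
Function('S')(F, o) = Add(Rational(-2, 3), Mul(Rational(-2, 3), F)) (Function('S')(F, o) = Mul(Rational(-1, 6), Mul(4, Add(1, F))) = Mul(Rational(-1, 6), Add(4, Mul(4, F))) = Add(Rational(-2, 3), Mul(Rational(-2, 3), F)))
Mul(Function('t')(Function('y')(-4), -1), Function('S')(78, Function('I')(8, 4))) = Mul(5, Add(Rational(-2, 3), Mul(Rational(-2, 3), 78))) = Mul(5, Add(Rational(-2, 3), -52)) = Mul(5, Rational(-158, 3)) = Rational(-790, 3)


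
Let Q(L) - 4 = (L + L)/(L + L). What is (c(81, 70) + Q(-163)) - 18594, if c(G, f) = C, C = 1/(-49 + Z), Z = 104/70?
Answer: -30913542/1663 ≈ -18589.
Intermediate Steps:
Z = 52/35 (Z = 104*(1/70) = 52/35 ≈ 1.4857)
Q(L) = 5 (Q(L) = 4 + (L + L)/(L + L) = 4 + (2*L)/((2*L)) = 4 + (2*L)*(1/(2*L)) = 4 + 1 = 5)
C = -35/1663 (C = 1/(-49 + 52/35) = 1/(-1663/35) = -35/1663 ≈ -0.021046)
c(G, f) = -35/1663
(c(81, 70) + Q(-163)) - 18594 = (-35/1663 + 5) - 18594 = 8280/1663 - 18594 = -30913542/1663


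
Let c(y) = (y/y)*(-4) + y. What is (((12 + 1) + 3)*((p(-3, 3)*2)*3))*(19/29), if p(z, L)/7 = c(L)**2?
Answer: 12768/29 ≈ 440.28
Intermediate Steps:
c(y) = -4 + y (c(y) = 1*(-4) + y = -4 + y)
p(z, L) = 7*(-4 + L)**2
(((12 + 1) + 3)*((p(-3, 3)*2)*3))*(19/29) = (((12 + 1) + 3)*(((7*(-4 + 3)**2)*2)*3))*(19/29) = ((13 + 3)*(((7*(-1)**2)*2)*3))*(19*(1/29)) = (16*(((7*1)*2)*3))*(19/29) = (16*((7*2)*3))*(19/29) = (16*(14*3))*(19/29) = (16*42)*(19/29) = 672*(19/29) = 12768/29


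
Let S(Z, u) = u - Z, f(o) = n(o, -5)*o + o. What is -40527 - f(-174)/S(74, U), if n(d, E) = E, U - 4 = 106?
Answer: -121639/3 ≈ -40546.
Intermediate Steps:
U = 110 (U = 4 + 106 = 110)
f(o) = -4*o (f(o) = -5*o + o = -4*o)
-40527 - f(-174)/S(74, U) = -40527 - (-4*(-174))/(110 - 1*74) = -40527 - 696/(110 - 74) = -40527 - 696/36 = -40527 - 1*58/3 = -40527 - 58/3 = -121639/3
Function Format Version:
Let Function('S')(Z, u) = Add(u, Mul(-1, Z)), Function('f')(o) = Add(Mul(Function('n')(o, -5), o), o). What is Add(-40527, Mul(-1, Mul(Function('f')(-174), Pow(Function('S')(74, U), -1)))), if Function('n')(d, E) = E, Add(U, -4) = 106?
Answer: Rational(-121639, 3) ≈ -40546.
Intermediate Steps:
U = 110 (U = Add(4, 106) = 110)
Function('f')(o) = Mul(-4, o) (Function('f')(o) = Add(Mul(-5, o), o) = Mul(-4, o))
Add(-40527, Mul(-1, Mul(Function('f')(-174), Pow(Function('S')(74, U), -1)))) = Add(-40527, Mul(-1, Mul(Mul(-4, -174), Pow(Add(110, Mul(-1, 74)), -1)))) = Add(-40527, Mul(-1, Mul(696, Pow(Add(110, -74), -1)))) = Add(-40527, Mul(-1, Mul(696, Pow(36, -1)))) = Add(-40527, Mul(-1, Mul(696, Rational(1, 36)))) = Add(-40527, Mul(-1, Rational(58, 3))) = Add(-40527, Rational(-58, 3)) = Rational(-121639, 3)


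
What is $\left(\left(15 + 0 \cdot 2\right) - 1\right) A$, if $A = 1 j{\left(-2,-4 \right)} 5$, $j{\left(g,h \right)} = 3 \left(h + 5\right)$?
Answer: $210$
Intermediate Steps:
$j{\left(g,h \right)} = 15 + 3 h$ ($j{\left(g,h \right)} = 3 \left(5 + h\right) = 15 + 3 h$)
$A = 15$ ($A = 1 \left(15 + 3 \left(-4\right)\right) 5 = 1 \left(15 - 12\right) 5 = 1 \cdot 3 \cdot 5 = 3 \cdot 5 = 15$)
$\left(\left(15 + 0 \cdot 2\right) - 1\right) A = \left(\left(15 + 0 \cdot 2\right) - 1\right) 15 = \left(\left(15 + 0\right) - 1\right) 15 = \left(15 - 1\right) 15 = 14 \cdot 15 = 210$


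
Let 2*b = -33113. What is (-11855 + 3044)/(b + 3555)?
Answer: 17622/26003 ≈ 0.67769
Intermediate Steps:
b = -33113/2 (b = (½)*(-33113) = -33113/2 ≈ -16557.)
(-11855 + 3044)/(b + 3555) = (-11855 + 3044)/(-33113/2 + 3555) = -8811/(-26003/2) = -8811*(-2/26003) = 17622/26003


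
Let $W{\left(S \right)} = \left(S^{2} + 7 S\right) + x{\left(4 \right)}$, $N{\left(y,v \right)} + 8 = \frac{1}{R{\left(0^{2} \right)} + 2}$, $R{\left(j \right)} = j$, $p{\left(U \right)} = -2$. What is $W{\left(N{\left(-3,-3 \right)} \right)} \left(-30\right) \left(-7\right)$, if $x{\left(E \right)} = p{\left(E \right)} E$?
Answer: $- \frac{1785}{2} \approx -892.5$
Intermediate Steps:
$x{\left(E \right)} = - 2 E$
$N{\left(y,v \right)} = - \frac{15}{2}$ ($N{\left(y,v \right)} = -8 + \frac{1}{0^{2} + 2} = -8 + \frac{1}{0 + 2} = -8 + \frac{1}{2} = - \frac{15}{2}$)
$W{\left(S \right)} = -8 + S^{2} + 7 S$ ($W{\left(S \right)} = \left(S^{2} + 7 S\right) - 8 = -8 + S^{2} + 7 S$)
$W{\left(N{\left(-3,-3 \right)} \right)} \left(-30\right) \left(-7\right) = \left(-8 + \left(- \frac{15}{2}\right)^{2} + 7 \left(- \frac{15}{2}\right)\right) \left(-30\right) \left(-7\right) = \left(-8 + \frac{225}{4} - \frac{105}{2}\right) \left(-30\right) \left(-7\right) = \left(- \frac{17}{4}\right) \left(-30\right) \left(-7\right) = \frac{255}{2} \left(-7\right) = - \frac{1785}{2}$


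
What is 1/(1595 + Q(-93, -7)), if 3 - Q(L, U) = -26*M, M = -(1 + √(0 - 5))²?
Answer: 851/1455162 + 13*I*√5/727581 ≈ 0.00058481 + 3.9953e-5*I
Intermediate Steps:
M = -(1 + I*√5)² (M = -(1 + √(-5))² = -(1 + I*√5)² ≈ 4.0 - 4.4721*I)
Q(L, U) = 107 - 52*I*√5 (Q(L, U) = 3 - (-26)*(4 - 2*I*√5) = 3 - (-104 + 52*I*√5) = 3 + (104 - 52*I*√5) = 107 - 52*I*√5)
1/(1595 + Q(-93, -7)) = 1/(1595 + (107 - 52*I*√5)) = 1/(1702 - 52*I*√5)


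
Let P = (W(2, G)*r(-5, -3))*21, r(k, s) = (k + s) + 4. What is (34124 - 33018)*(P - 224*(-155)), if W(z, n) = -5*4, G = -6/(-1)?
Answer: 40258400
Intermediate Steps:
G = 6 (G = -6*(-1) = 6)
r(k, s) = 4 + k + s
W(z, n) = -20
P = 1680 (P = -20*(4 - 5 - 3)*21 = -20*(-4)*21 = 80*21 = 1680)
(34124 - 33018)*(P - 224*(-155)) = (34124 - 33018)*(1680 - 224*(-155)) = 1106*(1680 + 34720) = 1106*36400 = 40258400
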